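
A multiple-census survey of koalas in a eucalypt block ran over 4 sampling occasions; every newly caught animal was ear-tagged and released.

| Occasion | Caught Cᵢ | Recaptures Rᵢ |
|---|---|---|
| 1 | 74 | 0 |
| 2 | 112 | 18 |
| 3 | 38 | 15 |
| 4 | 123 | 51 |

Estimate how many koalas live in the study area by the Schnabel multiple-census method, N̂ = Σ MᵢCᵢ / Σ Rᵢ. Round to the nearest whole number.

Marked at large before each occasion: Mᵢ = Σⱼ<ᵢ (Cⱼ − Rⱼ) → M1=0, M2=74, M3=168, M4=191
Σ MᵢCᵢ = 0·74 + 74·112 + 168·38 + 191·123 = 0 + 8288 + 6384 + 23493 = 38165
Σ Rᵢ = 0 + 18 + 15 + 51 = 84
N̂ = 38165 / 84 ≈ 454.3 → 454

N ≈ 454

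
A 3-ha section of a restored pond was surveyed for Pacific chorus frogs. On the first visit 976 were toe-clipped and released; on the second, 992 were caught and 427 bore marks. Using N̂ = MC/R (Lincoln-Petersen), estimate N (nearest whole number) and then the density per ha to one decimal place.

density ≈ 755.7 Pacific chorus frogs per ha

N̂ = 976·992/427 = 968192/427 ≈ 2267.4 → 2267
Density = N̂ / area = 2267 / 3 ≈ 755.67 → 755.7 per ha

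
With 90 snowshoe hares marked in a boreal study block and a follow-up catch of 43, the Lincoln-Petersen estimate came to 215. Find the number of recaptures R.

R = 18

From N = M·C/R: R = M·C / N = 90·43 / 215 = 3870 / 215 = 18.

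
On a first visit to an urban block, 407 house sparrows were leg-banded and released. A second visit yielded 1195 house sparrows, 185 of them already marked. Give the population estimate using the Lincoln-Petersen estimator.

N = 2629

Lincoln-Petersen assumes M/N = R/C, so N = M·C / R.
N = (407 × 1195) / 185 = 486365 / 185 = 2629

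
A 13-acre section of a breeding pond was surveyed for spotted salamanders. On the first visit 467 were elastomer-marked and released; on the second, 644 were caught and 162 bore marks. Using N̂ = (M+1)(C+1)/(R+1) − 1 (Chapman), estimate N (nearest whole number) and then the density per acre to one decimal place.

density ≈ 142.4 spotted salamanders per acre

N̂ = 468·645/163 − 1 = 301860/163 − 1 ≈ 1850.9 → 1851
Density = N̂ / area = 1851 / 13 ≈ 142.38 → 142.4 per acre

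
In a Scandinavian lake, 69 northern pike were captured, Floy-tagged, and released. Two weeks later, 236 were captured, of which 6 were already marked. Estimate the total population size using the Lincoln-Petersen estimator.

N = (69 × 236) / 6 = 16284 / 6 = 2714

N = 2714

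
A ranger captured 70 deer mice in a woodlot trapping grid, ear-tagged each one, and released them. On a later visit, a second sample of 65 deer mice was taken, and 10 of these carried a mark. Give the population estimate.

The marked fraction in the recapture sample should equal the marked fraction in the population: 10/65 = 70/N.
N = (70 × 65) / 10 = 4550 / 10 = 455

N = 455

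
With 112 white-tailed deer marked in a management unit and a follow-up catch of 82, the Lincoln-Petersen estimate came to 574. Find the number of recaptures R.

R = 16

From N = M·C/R: R = M·C / N = 112·82 / 574 = 9184 / 574 = 16.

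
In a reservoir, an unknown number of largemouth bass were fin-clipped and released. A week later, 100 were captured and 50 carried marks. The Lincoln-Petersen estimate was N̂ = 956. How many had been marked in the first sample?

From N = M·C/R: M = N·R / C = 956·50 / 100 = 47800 / 100 = 478.

M = 478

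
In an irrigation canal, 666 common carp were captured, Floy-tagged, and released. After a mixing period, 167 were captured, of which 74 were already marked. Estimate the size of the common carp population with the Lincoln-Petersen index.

N = 1503

N = (666 × 167) / 74 = 111222 / 74 = 1503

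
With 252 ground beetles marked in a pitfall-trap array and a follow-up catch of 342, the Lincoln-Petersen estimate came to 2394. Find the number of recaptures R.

R = 36

From N = M·C/R: R = M·C / N = 252·342 / 2394 = 86184 / 2394 = 36.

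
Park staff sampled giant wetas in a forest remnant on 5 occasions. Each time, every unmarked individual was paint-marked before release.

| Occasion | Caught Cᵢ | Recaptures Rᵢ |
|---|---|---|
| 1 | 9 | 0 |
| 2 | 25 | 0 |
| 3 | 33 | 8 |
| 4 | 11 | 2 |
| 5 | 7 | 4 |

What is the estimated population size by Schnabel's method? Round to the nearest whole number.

N ≈ 177

Marked at large before each occasion: Mᵢ = Σⱼ<ᵢ (Cⱼ − Rⱼ) → M1=0, M2=9, M3=34, M4=59, M5=68
Σ MᵢCᵢ = 0·9 + 9·25 + 34·33 + 59·11 + 68·7 = 0 + 225 + 1122 + 649 + 476 = 2472
Σ Rᵢ = 0 + 0 + 8 + 2 + 4 = 14
N̂ = 2472 / 14 ≈ 176.6 → 177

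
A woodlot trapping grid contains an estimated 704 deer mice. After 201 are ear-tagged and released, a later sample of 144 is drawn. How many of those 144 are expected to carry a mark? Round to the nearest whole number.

expected recaptures ≈ 41

Expected recaptures E[R] = M·C / N.
E[R] = 201 × 144 / 704 = 28944 / 704 ≈ 41.1 → 41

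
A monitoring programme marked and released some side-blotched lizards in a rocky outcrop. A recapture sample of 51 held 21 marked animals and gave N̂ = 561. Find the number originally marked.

From N = M·C/R: M = N·R / C = 561·21 / 51 = 11781 / 51 = 231.

M = 231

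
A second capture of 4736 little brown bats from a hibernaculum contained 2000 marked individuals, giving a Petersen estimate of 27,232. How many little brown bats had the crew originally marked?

M = 11500

From N = M·C/R: M = N·R / C = 27232·2000 / 4736 = 54464000 / 4736 = 11500.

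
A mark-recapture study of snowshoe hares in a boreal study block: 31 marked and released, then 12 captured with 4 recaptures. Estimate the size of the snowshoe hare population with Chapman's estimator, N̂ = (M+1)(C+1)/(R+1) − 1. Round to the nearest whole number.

N̂ = (31+1)(12+1)/(4+1) − 1 = 32·13/5 − 1
= 416/5 − 1 ≈ 83.2 − 1 ≈ 82.2 → 82

N ≈ 82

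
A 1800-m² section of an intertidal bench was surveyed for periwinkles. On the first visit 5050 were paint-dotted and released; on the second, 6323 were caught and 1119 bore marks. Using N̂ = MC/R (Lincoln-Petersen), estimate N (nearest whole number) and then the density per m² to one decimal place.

N̂ = 5050·6323/1119 = 31931150/1119 ≈ 28535.4 → 28535
Density = N̂ / area = 28535 / 1800 ≈ 15.85 → 15.9 per m²

density ≈ 15.9 periwinkles per m²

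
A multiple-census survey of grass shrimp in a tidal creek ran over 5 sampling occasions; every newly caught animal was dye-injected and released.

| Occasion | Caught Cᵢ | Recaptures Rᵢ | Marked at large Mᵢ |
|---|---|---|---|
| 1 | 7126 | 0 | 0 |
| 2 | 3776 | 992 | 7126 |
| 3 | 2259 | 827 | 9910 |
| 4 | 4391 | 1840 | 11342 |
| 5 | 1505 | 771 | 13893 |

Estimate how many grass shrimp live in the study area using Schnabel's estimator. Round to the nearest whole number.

Σ MᵢCᵢ = 0·7126 + 7126·3776 + 9910·2259 + 11342·4391 + 13893·1505 = 0 + 26907776 + 22386690 + 49802722 + 20908965 = 120006153
Σ Rᵢ = 0 + 992 + 827 + 1840 + 771 = 4430
N̂ = 120006153 / 4430 ≈ 27089.4 → 27089

N ≈ 27,089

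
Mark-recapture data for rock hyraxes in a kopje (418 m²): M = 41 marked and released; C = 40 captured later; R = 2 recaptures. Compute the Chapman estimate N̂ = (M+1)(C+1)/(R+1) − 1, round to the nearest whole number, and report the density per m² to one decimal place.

density ≈ 1.4 rock hyraxes per m²

N̂ = 42·41/3 − 1 = 1722/3 − 1 = 573
Density = N̂ / area = 573 / 418 ≈ 1.37 → 1.4 per m²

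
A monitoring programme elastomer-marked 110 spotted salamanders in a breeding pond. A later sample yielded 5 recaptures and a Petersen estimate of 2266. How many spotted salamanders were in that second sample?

C = 103

From N = M·C/R: C = N·R / M = 2266·5 / 110 = 11330 / 110 = 103.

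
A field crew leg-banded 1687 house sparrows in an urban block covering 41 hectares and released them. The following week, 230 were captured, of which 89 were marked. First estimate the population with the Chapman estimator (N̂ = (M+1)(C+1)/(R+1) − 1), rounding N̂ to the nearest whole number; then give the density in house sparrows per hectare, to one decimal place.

density ≈ 105.7 house sparrows per hectare

N̂ = 1688·231/90 − 1 = 389928/90 − 1 ≈ 4331.5 → 4332
Density = N̂ / area = 4332 / 41 ≈ 105.66 → 105.7 per hectare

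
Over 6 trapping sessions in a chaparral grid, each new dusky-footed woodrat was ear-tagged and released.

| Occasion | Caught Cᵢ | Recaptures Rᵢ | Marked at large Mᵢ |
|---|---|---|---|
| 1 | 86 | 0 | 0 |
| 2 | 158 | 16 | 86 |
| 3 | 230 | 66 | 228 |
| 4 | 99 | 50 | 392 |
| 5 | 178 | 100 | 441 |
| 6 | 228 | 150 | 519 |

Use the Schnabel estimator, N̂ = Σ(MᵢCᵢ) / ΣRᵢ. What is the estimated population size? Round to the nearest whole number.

N ≈ 790

Σ MᵢCᵢ = 0·86 + 86·158 + 228·230 + 392·99 + 441·178 + 519·228 = 0 + 13588 + 52440 + 38808 + 78498 + 118332 = 301666
Σ Rᵢ = 0 + 16 + 66 + 50 + 100 + 150 = 382
N̂ = 301666 / 382 ≈ 789.7 → 790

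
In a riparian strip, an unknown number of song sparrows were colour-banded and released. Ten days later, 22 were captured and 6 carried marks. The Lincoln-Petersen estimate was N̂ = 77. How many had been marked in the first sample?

M = 21

From N = M·C/R: M = N·R / C = 77·6 / 22 = 462 / 22 = 21.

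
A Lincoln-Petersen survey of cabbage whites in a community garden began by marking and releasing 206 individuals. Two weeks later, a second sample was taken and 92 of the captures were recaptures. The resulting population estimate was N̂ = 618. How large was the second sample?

C = 276

From N = M·C/R: C = N·R / M = 618·92 / 206 = 56856 / 206 = 276.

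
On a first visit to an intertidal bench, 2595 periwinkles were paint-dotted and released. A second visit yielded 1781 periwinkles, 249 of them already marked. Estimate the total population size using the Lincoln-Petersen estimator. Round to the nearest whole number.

N ≈ 18,561

N = (2595 × 1781) / 249 = 4621695 / 249 ≈ 18561.0 → 18561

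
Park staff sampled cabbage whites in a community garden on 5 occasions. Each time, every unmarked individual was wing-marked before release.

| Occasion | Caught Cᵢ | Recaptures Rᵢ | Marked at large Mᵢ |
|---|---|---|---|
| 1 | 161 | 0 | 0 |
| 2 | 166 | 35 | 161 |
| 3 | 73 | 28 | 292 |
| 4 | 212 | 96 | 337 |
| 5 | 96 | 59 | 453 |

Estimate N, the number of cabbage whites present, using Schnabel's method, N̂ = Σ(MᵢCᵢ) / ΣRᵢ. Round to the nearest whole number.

Σ MᵢCᵢ = 0·161 + 161·166 + 292·73 + 337·212 + 453·96 = 0 + 26726 + 21316 + 71444 + 43488 = 162974
Σ Rᵢ = 0 + 35 + 28 + 96 + 59 = 218
N̂ = 162974 / 218 ≈ 747.6 → 748

N ≈ 748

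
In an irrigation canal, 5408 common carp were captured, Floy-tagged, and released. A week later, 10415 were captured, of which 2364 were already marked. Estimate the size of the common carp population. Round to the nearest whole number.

N = (5408 × 10415) / 2364 = 56324320 / 2364 ≈ 23825.9 → 23826

N ≈ 23,826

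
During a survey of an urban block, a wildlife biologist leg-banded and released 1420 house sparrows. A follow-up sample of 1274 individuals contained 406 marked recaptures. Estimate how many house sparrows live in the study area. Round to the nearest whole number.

N ≈ 4456

The marked fraction in the recapture sample should equal the marked fraction in the population: 406/1274 = 1420/N.
N = (1420 × 1274) / 406 = 1809080 / 406 ≈ 4455.9 → 4456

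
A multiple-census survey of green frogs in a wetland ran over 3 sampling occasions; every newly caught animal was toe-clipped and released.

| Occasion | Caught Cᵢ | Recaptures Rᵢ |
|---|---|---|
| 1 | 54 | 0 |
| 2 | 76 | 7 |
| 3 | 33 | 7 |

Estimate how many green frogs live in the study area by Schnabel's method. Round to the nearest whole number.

Marked at large before each occasion: Mᵢ = Σⱼ<ᵢ (Cⱼ − Rⱼ) → M1=0, M2=54, M3=123
Σ MᵢCᵢ = 0·54 + 54·76 + 123·33 = 0 + 4104 + 4059 = 8163
Σ Rᵢ = 0 + 7 + 7 = 14
N̂ = 8163 / 14 ≈ 583.1 → 583

N ≈ 583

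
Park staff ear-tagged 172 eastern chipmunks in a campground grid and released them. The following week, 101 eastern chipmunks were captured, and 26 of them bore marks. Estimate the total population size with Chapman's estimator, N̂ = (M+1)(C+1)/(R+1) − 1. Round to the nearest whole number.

N̂ = (172+1)(101+1)/(26+1) − 1 = 173·102/27 − 1
= 17646/27 − 1 ≈ 653.6 − 1 ≈ 652.6 → 653

N ≈ 653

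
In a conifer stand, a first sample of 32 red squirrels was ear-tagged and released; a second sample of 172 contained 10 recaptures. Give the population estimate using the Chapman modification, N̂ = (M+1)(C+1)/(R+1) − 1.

N = 518

N̂ = (32+1)(172+1)/(10+1) − 1 = 33·173/11 − 1
= 5709/11 − 1 = 519 − 1 = 518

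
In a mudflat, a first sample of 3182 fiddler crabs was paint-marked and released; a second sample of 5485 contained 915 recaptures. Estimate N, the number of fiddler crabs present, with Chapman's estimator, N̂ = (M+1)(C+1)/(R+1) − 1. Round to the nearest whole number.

N̂ = (3182+1)(5485+1)/(915+1) − 1 = 3183·5486/916 − 1
= 17461938/916 − 1 ≈ 19063.3 − 1 ≈ 19062.3 → 19062

N ≈ 19,062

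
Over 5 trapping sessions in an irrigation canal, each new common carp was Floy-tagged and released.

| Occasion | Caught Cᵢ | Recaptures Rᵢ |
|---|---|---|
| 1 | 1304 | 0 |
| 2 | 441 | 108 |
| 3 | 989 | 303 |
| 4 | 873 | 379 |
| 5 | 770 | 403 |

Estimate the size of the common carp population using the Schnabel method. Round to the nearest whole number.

N ≈ 5357

Marked at large before each occasion: Mᵢ = Σⱼ<ᵢ (Cⱼ − Rⱼ) → M1=0, M2=1304, M3=1637, M4=2323, M5=2817
Σ MᵢCᵢ = 0·1304 + 1304·441 + 1637·989 + 2323·873 + 2817·770 = 0 + 575064 + 1618993 + 2027979 + 2169090 = 6391126
Σ Rᵢ = 0 + 108 + 303 + 379 + 403 = 1193
N̂ = 6391126 / 1193 ≈ 5357.2 → 5357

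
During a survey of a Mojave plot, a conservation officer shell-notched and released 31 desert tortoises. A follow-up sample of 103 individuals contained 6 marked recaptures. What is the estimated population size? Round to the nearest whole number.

Lincoln-Petersen assumes M/N = R/C, so N = M·C / R.
N = (31 × 103) / 6 = 3193 / 6 ≈ 532.2 → 532

N ≈ 532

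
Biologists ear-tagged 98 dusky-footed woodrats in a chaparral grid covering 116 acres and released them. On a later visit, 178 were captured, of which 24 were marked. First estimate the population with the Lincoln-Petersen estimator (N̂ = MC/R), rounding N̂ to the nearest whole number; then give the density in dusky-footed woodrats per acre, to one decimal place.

N̂ = 98·178/24 = 17444/24 ≈ 726.8 → 727
Density = N̂ / area = 727 / 116 ≈ 6.27 → 6.3 per acre

density ≈ 6.3 dusky-footed woodrats per acre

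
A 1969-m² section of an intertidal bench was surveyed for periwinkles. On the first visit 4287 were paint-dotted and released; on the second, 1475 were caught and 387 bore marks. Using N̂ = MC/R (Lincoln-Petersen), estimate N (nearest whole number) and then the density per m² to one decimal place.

density ≈ 8.3 periwinkles per m²

N̂ = 4287·1475/387 = 6323325/387 ≈ 16339.3 → 16339
Density = N̂ / area = 16339 / 1969 ≈ 8.30 → 8.3 per m²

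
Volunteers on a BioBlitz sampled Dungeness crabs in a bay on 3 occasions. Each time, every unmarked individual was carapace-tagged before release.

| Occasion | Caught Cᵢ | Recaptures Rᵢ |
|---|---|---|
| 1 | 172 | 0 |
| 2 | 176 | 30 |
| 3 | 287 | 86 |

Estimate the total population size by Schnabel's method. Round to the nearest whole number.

N ≈ 1048

Marked at large before each occasion: Mᵢ = Σⱼ<ᵢ (Cⱼ − Rⱼ) → M1=0, M2=172, M3=318
Σ MᵢCᵢ = 0·172 + 172·176 + 318·287 = 0 + 30272 + 91266 = 121538
Σ Rᵢ = 0 + 30 + 86 = 116
N̂ = 121538 / 116 ≈ 1047.7 → 1048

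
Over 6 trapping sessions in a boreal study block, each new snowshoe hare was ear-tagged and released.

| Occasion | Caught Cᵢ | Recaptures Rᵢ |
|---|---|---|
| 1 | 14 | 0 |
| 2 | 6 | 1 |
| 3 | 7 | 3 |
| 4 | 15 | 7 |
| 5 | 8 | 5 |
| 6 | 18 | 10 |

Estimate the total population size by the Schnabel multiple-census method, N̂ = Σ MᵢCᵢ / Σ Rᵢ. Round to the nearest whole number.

N ≈ 55

Marked at large before each occasion: Mᵢ = Σⱼ<ᵢ (Cⱼ − Rⱼ) → M1=0, M2=14, M3=19, M4=23, M5=31, M6=34
Σ MᵢCᵢ = 0·14 + 14·6 + 19·7 + 23·15 + 31·8 + 34·18 = 0 + 84 + 133 + 345 + 248 + 612 = 1422
Σ Rᵢ = 0 + 1 + 3 + 7 + 5 + 10 = 26
N̂ = 1422 / 26 ≈ 54.7 → 55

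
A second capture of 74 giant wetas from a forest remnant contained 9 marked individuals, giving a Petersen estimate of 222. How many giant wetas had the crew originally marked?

From N = M·C/R: M = N·R / C = 222·9 / 74 = 1998 / 74 = 27.

M = 27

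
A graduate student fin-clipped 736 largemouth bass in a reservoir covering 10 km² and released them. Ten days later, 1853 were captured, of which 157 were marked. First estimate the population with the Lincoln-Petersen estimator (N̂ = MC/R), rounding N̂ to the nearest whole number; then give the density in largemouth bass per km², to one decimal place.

N̂ = 736·1853/157 = 1363808/157 ≈ 8686.7 → 8687
Density = N̂ / area = 8687 / 10 ≈ 868.70 → 868.7 per km²

density ≈ 868.7 largemouth bass per km²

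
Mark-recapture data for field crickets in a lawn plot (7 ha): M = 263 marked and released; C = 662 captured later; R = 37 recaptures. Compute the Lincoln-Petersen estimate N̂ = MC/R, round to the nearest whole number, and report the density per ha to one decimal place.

N̂ = 263·662/37 = 174106/37 ≈ 4705.6 → 4706
Density = N̂ / area = 4706 / 7 ≈ 672.29 → 672.3 per ha

density ≈ 672.3 field crickets per ha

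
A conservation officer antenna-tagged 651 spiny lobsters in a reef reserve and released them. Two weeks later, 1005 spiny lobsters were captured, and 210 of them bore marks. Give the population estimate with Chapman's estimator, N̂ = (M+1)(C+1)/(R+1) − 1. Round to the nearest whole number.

N ≈ 3108

N̂ = (651+1)(1005+1)/(210+1) − 1 = 652·1006/211 − 1
= 655912/211 − 1 ≈ 3108.6 − 1 ≈ 3107.6 → 3108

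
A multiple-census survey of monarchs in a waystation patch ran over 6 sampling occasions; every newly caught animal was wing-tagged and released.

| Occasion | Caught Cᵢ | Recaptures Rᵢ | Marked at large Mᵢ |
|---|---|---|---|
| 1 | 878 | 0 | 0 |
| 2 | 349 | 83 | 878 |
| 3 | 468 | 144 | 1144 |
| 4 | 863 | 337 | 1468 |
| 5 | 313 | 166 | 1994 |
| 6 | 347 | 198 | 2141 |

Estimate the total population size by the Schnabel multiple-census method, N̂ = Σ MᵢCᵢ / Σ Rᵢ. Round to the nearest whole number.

N ≈ 3745

Σ MᵢCᵢ = 0·878 + 878·349 + 1144·468 + 1468·863 + 1994·313 + 2141·347 = 0 + 306422 + 535392 + 1266884 + 624122 + 742927 = 3475747
Σ Rᵢ = 0 + 83 + 144 + 337 + 166 + 198 = 928
N̂ = 3475747 / 928 ≈ 3745.4 → 3745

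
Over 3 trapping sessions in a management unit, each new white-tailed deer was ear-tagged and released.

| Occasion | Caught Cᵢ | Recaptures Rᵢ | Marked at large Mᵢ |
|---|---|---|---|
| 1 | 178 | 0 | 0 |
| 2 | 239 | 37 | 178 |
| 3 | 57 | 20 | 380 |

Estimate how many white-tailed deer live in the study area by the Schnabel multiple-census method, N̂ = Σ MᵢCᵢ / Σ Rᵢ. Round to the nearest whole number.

Σ MᵢCᵢ = 0·178 + 178·239 + 380·57 = 0 + 42542 + 21660 = 64202
Σ Rᵢ = 0 + 37 + 20 = 57
N̂ = 64202 / 57 ≈ 1126.4 → 1126

N ≈ 1126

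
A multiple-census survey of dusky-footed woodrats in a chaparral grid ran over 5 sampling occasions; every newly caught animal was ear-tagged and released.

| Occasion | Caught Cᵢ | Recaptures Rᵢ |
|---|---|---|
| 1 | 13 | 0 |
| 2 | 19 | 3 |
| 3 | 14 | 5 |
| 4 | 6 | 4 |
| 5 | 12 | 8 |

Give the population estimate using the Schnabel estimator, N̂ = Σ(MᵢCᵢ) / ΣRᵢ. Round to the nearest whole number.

N ≈ 68

Marked at large before each occasion: Mᵢ = Σⱼ<ᵢ (Cⱼ − Rⱼ) → M1=0, M2=13, M3=29, M4=38, M5=40
Σ MᵢCᵢ = 0·13 + 13·19 + 29·14 + 38·6 + 40·12 = 0 + 247 + 406 + 228 + 480 = 1361
Σ Rᵢ = 0 + 3 + 5 + 4 + 8 = 20
N̂ = 1361 / 20 ≈ 68.0 → 68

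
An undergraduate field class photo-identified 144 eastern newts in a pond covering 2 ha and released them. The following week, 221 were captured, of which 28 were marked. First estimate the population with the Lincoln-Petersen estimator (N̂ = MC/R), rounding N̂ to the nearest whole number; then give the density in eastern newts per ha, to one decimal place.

N̂ = 144·221/28 = 31824/28 ≈ 1136.6 → 1137
Density = N̂ / area = 1137 / 2 ≈ 568.50 → 568.5 per ha

density ≈ 568.5 eastern newts per ha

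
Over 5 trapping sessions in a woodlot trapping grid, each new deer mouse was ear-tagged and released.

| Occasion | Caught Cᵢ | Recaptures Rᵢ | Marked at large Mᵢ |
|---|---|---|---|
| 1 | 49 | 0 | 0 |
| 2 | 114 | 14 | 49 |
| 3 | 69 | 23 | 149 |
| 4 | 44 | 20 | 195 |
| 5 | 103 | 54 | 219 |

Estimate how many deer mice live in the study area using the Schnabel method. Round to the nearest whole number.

N ≈ 423

Σ MᵢCᵢ = 0·49 + 49·114 + 149·69 + 195·44 + 219·103 = 0 + 5586 + 10281 + 8580 + 22557 = 47004
Σ Rᵢ = 0 + 14 + 23 + 20 + 54 = 111
N̂ = 47004 / 111 ≈ 423.46 → 423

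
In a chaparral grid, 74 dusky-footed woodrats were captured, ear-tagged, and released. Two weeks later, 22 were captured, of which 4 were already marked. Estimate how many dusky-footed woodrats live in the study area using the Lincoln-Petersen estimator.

The marked fraction in the recapture sample should equal the marked fraction in the population: 4/22 = 74/N.
N = (74 × 22) / 4 = 1628 / 4 = 407

N = 407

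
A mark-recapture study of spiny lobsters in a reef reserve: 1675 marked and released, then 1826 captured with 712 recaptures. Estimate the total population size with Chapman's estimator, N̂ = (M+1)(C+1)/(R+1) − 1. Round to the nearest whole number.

N̂ = (1675+1)(1826+1)/(712+1) − 1 = 1676·1827/713 − 1
= 3062052/713 − 1 ≈ 4294.6 − 1 ≈ 4293.6 → 4294

N ≈ 4294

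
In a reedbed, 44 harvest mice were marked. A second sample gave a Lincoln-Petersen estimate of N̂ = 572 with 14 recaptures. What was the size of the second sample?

C = 182

From N = M·C/R: C = N·R / M = 572·14 / 44 = 8008 / 44 = 182.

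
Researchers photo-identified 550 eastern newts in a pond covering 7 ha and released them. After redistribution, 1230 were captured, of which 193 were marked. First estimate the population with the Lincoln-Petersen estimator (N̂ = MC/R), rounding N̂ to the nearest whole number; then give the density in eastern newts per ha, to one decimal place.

N̂ = 550·1230/193 = 676500/193 ≈ 3505.2 → 3505
Density = N̂ / area = 3505 / 7 ≈ 500.71 → 500.7 per ha

density ≈ 500.7 eastern newts per ha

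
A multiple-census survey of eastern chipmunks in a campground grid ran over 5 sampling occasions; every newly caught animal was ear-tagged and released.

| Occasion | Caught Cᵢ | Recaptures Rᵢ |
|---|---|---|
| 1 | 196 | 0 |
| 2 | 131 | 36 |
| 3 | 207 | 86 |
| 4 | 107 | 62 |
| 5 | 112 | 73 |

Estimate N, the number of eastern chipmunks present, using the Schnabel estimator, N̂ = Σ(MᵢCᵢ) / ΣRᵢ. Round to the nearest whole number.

N ≈ 705

Marked at large before each occasion: Mᵢ = Σⱼ<ᵢ (Cⱼ − Rⱼ) → M1=0, M2=196, M3=291, M4=412, M5=457
Σ MᵢCᵢ = 0·196 + 196·131 + 291·207 + 412·107 + 457·112 = 0 + 25676 + 60237 + 44084 + 51184 = 181181
Σ Rᵢ = 0 + 36 + 86 + 62 + 73 = 257
N̂ = 181181 / 257 ≈ 705.0 → 705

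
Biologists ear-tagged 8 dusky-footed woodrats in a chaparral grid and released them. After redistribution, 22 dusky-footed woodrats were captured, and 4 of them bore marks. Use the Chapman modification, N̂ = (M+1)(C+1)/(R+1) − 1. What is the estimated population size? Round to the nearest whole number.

N̂ = (8+1)(22+1)/(4+1) − 1 = 9·23/5 − 1
= 207/5 − 1 ≈ 41.4 − 1 ≈ 40.4 → 40

N ≈ 40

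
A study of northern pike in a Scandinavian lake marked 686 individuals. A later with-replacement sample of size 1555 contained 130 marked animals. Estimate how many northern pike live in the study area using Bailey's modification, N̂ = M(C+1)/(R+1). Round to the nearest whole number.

N ≈ 8148

N̂ = 686·(1555+1)/(130+1) = 686·1556/131 = 1067416/131 ≈ 8148.2 → 8148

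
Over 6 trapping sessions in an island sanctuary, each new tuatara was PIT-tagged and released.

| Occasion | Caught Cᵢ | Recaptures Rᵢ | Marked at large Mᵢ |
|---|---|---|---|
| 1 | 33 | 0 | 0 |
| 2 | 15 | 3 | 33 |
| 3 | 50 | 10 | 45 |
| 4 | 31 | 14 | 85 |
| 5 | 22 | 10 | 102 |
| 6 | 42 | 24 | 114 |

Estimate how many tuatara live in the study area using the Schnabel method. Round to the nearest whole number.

Σ MᵢCᵢ = 0·33 + 33·15 + 45·50 + 85·31 + 102·22 + 114·42 = 0 + 495 + 2250 + 2635 + 2244 + 4788 = 12412
Σ Rᵢ = 0 + 3 + 10 + 14 + 10 + 24 = 61
N̂ = 12412 / 61 ≈ 203.48 → 203

N ≈ 203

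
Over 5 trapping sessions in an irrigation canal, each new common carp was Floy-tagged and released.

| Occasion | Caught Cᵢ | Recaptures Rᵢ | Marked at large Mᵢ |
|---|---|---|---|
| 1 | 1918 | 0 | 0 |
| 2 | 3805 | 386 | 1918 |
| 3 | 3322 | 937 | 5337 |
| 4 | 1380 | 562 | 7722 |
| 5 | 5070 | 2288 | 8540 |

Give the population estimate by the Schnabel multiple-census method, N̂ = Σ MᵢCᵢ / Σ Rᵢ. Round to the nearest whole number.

N ≈ 18,927

Σ MᵢCᵢ = 0·1918 + 1918·3805 + 5337·3322 + 7722·1380 + 8540·5070 = 0 + 7297990 + 17729514 + 10656360 + 43297800 = 78981664
Σ Rᵢ = 0 + 386 + 937 + 562 + 2288 = 4173
N̂ = 78981664 / 4173 ≈ 18926.8 → 18927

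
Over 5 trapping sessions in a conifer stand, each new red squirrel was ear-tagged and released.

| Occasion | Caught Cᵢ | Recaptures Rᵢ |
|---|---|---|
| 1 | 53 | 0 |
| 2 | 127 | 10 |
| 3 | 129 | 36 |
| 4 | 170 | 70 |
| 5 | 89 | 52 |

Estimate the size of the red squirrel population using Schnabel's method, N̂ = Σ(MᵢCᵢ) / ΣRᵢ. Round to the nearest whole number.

N ≈ 629

Marked at large before each occasion: Mᵢ = Σⱼ<ᵢ (Cⱼ − Rⱼ) → M1=0, M2=53, M3=170, M4=263, M5=363
Σ MᵢCᵢ = 0·53 + 53·127 + 170·129 + 263·170 + 363·89 = 0 + 6731 + 21930 + 44710 + 32307 = 105678
Σ Rᵢ = 0 + 10 + 36 + 70 + 52 = 168
N̂ = 105678 / 168 ≈ 629.0 → 629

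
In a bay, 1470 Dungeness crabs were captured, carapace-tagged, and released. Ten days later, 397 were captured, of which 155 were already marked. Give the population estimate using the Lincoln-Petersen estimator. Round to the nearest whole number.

N = (1470 × 397) / 155 = 583590 / 155 ≈ 3765.1 → 3765

N ≈ 3765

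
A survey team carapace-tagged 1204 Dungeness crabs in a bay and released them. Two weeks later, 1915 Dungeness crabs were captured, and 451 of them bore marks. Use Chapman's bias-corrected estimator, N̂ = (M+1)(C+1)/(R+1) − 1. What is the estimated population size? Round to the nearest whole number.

N ≈ 5107

N̂ = (1204+1)(1915+1)/(451+1) − 1 = 1205·1916/452 − 1
= 2308780/452 − 1 ≈ 5107.9 − 1 ≈ 5106.9 → 5107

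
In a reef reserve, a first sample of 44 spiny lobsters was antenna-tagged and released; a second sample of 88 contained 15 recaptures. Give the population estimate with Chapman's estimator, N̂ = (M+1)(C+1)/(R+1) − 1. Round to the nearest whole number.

N ≈ 249

N̂ = (44+1)(88+1)/(15+1) − 1 = 45·89/16 − 1
= 4005/16 − 1 ≈ 250.3 − 1 ≈ 249.3 → 249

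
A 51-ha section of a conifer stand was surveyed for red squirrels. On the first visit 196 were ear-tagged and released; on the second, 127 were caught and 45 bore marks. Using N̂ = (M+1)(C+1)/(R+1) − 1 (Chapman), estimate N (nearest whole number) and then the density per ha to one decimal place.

N̂ = 197·128/46 − 1 = 25216/46 − 1 ≈ 547.2 → 547
Density = N̂ / area = 547 / 51 ≈ 10.73 → 10.7 per ha

density ≈ 10.7 red squirrels per ha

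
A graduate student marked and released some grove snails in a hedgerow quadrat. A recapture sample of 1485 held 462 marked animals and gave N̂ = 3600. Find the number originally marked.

From N = M·C/R: M = N·R / C = 3600·462 / 1485 = 1663200 / 1485 = 1120.

M = 1120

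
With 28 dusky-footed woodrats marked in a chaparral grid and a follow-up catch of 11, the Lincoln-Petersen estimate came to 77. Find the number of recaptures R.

R = 4

From N = M·C/R: R = M·C / N = 28·11 / 77 = 308 / 77 = 4.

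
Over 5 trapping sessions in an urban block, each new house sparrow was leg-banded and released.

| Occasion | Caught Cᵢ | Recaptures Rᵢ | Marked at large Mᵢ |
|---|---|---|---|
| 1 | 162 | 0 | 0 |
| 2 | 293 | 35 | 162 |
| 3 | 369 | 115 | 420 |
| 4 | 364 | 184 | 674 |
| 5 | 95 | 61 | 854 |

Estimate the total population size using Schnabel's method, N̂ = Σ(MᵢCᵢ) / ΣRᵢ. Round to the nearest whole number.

Σ MᵢCᵢ = 0·162 + 162·293 + 420·369 + 674·364 + 854·95 = 0 + 47466 + 154980 + 245336 + 81130 = 528912
Σ Rᵢ = 0 + 35 + 115 + 184 + 61 = 395
N̂ = 528912 / 395 ≈ 1339.0 → 1339

N ≈ 1339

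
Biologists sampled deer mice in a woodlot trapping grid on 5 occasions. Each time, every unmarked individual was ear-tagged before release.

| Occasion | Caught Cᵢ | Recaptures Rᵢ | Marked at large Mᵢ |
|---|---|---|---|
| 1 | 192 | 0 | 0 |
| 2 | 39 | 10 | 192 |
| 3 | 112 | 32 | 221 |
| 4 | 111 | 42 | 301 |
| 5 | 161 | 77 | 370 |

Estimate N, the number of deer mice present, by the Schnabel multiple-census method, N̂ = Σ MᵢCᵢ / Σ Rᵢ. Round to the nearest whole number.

N ≈ 778

Σ MᵢCᵢ = 0·192 + 192·39 + 221·112 + 301·111 + 370·161 = 0 + 7488 + 24752 + 33411 + 59570 = 125221
Σ Rᵢ = 0 + 10 + 32 + 42 + 77 = 161
N̂ = 125221 / 161 ≈ 777.8 → 778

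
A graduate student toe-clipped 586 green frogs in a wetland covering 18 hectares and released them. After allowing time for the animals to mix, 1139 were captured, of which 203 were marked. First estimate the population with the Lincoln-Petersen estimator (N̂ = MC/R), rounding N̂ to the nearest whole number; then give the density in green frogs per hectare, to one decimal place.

density ≈ 182.7 green frogs per hectare

N̂ = 586·1139/203 = 667454/203 ≈ 3288.0 → 3288
Density = N̂ / area = 3288 / 18 ≈ 182.67 → 182.7 per hectare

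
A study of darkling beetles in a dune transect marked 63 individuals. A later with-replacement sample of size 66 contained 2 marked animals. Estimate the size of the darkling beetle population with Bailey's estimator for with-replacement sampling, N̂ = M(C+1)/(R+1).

N = 1407

N̂ = 63·(66+1)/(2+1) = 63·67/3 = 4221/3 = 1407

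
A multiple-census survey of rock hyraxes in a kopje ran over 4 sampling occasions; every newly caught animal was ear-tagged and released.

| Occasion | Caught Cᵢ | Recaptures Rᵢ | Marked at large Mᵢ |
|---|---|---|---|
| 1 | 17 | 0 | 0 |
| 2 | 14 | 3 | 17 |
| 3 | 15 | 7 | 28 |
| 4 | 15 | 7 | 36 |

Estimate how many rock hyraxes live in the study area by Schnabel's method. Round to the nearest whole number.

N ≈ 70

Σ MᵢCᵢ = 0·17 + 17·14 + 28·15 + 36·15 = 0 + 238 + 420 + 540 = 1198
Σ Rᵢ = 0 + 3 + 7 + 7 = 17
N̂ = 1198 / 17 ≈ 70.47 → 70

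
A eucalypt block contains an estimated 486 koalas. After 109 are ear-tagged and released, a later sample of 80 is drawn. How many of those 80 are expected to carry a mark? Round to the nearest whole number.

The marked fraction of the population is 109/486, so in a sample of 80 expect C·(M/N) marked.
E[R] = 109 × 80 / 486 = 8720 / 486 ≈ 17.9 → 18

expected recaptures ≈ 18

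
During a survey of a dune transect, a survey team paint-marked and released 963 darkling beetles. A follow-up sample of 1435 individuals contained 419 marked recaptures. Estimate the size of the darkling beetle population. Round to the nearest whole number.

The marked fraction in the recapture sample should equal the marked fraction in the population: 419/1435 = 963/N.
N = (963 × 1435) / 419 = 1381905 / 419 ≈ 3298.1 → 3298

N ≈ 3298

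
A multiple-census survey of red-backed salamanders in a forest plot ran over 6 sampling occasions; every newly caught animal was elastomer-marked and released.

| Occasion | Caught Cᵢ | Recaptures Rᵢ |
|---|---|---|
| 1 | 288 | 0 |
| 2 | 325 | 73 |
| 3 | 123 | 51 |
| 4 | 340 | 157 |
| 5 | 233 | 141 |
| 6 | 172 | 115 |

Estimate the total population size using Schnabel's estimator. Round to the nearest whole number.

Marked at large before each occasion: Mᵢ = Σⱼ<ᵢ (Cⱼ − Rⱼ) → M1=0, M2=288, M3=540, M4=612, M5=795, M6=887
Σ MᵢCᵢ = 0·288 + 288·325 + 540·123 + 612·340 + 795·233 + 887·172 = 0 + 93600 + 66420 + 208080 + 185235 + 152564 = 705899
Σ Rᵢ = 0 + 73 + 51 + 157 + 141 + 115 = 537
N̂ = 705899 / 537 ≈ 1314.5 → 1315

N ≈ 1315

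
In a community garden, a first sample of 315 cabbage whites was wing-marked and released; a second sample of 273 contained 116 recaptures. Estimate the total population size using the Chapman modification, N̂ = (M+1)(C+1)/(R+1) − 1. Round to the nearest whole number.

N̂ = (315+1)(273+1)/(116+1) − 1 = 316·274/117 − 1
= 86584/117 − 1 ≈ 740.0 − 1 ≈ 739.0 → 739

N ≈ 739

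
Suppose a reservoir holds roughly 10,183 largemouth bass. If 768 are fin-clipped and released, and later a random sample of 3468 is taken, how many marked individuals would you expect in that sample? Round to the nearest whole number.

expected recaptures ≈ 262

Expected recaptures E[R] = M·C / N.
E[R] = 768 × 3468 / 10183 = 2663424 / 10183 ≈ 261.6 → 262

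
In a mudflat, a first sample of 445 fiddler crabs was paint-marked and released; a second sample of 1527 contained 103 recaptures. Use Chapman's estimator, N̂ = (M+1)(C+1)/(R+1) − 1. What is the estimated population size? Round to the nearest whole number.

N ≈ 6552

N̂ = (445+1)(1527+1)/(103+1) − 1 = 446·1528/104 − 1
= 681488/104 − 1 ≈ 6552.8 − 1 ≈ 6551.8 → 6552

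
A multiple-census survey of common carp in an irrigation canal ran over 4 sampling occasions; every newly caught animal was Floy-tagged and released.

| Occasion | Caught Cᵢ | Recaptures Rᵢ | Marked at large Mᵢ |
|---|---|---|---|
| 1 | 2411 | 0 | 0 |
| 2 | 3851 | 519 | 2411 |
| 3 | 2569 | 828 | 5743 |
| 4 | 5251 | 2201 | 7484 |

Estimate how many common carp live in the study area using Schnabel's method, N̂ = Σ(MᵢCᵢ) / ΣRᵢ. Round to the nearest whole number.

N ≈ 17,851

Σ MᵢCᵢ = 0·2411 + 2411·3851 + 5743·2569 + 7484·5251 = 0 + 9284761 + 14753767 + 39298484 = 63337012
Σ Rᵢ = 0 + 519 + 828 + 2201 = 3548
N̂ = 63337012 / 3548 ≈ 17851.47 → 17851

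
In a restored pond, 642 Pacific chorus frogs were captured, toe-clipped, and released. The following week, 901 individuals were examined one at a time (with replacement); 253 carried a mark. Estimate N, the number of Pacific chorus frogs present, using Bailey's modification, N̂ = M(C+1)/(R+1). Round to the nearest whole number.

N̂ = 642·(901+1)/(253+1) = 642·902/254 = 579084/254 ≈ 2279.9 → 2280

N ≈ 2280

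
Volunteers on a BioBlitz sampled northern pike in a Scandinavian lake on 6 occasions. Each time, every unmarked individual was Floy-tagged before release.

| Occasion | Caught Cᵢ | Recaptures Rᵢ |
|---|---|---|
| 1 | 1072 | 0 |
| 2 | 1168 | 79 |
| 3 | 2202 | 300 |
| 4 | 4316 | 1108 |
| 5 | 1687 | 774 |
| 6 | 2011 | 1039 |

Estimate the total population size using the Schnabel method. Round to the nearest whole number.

Marked at large before each occasion: Mᵢ = Σⱼ<ᵢ (Cⱼ − Rⱼ) → M1=0, M2=1072, M3=2161, M4=4063, M5=7271, M6=8184
Σ MᵢCᵢ = 0·1072 + 1072·1168 + 2161·2202 + 4063·4316 + 7271·1687 + 8184·2011 = 0 + 1252096 + 4758522 + 17535908 + 12266177 + 16458024 = 52270727
Σ Rᵢ = 0 + 79 + 300 + 1108 + 774 + 1039 = 3300
N̂ = 52270727 / 3300 ≈ 15839.6 → 15840

N ≈ 15,840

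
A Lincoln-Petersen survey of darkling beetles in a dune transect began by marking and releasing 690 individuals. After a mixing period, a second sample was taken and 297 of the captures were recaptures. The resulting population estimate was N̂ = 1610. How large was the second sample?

C = 693

From N = M·C/R: C = N·R / M = 1610·297 / 690 = 478170 / 690 = 693.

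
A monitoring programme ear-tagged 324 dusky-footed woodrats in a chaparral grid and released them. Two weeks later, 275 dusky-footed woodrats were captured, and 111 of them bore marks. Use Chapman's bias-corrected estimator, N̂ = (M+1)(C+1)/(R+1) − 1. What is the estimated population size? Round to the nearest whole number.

N̂ = (324+1)(275+1)/(111+1) − 1 = 325·276/112 − 1
= 89700/112 − 1 ≈ 800.9 − 1 ≈ 799.9 → 800

N ≈ 800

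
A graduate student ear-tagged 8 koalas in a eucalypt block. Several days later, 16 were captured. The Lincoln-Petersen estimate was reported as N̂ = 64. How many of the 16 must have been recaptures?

From N = M·C/R: R = M·C / N = 8·16 / 64 = 128 / 64 = 2.

R = 2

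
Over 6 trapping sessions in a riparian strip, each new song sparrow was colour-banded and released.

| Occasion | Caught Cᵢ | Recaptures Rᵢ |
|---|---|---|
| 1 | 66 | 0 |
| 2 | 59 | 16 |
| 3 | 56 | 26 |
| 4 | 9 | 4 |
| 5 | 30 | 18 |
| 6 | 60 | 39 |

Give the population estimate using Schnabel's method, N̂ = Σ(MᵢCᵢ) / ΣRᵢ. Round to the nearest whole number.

Marked at large before each occasion: Mᵢ = Σⱼ<ᵢ (Cⱼ − Rⱼ) → M1=0, M2=66, M3=109, M4=139, M5=144, M6=156
Σ MᵢCᵢ = 0·66 + 66·59 + 109·56 + 139·9 + 144·30 + 156·60 = 0 + 3894 + 6104 + 1251 + 4320 + 9360 = 24929
Σ Rᵢ = 0 + 16 + 26 + 4 + 18 + 39 = 103
N̂ = 24929 / 103 ≈ 242.0 → 242

N ≈ 242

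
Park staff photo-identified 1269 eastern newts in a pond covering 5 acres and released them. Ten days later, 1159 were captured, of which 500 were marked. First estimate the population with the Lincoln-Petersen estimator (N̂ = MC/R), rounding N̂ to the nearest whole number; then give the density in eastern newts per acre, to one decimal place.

N̂ = 1269·1159/500 = 1470771/500 ≈ 2941.5 → 2942
Density = N̂ / area = 2942 / 5 ≈ 588.40 → 588.4 per acre

density ≈ 588.4 eastern newts per acre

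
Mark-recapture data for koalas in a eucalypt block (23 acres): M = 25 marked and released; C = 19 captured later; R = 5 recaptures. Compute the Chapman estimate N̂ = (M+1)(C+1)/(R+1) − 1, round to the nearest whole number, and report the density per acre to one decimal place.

N̂ = 26·20/6 − 1 = 520/6 − 1 ≈ 85.7 → 86
Density = N̂ / area = 86 / 23 ≈ 3.74 → 3.7 per acre

density ≈ 3.7 koalas per acre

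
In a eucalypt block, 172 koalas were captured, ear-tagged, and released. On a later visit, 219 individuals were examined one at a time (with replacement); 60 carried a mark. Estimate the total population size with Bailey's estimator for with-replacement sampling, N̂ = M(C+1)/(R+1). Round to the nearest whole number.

N ≈ 620

N̂ = 172·(219+1)/(60+1) = 172·220/61 = 37840/61 ≈ 620.3 → 620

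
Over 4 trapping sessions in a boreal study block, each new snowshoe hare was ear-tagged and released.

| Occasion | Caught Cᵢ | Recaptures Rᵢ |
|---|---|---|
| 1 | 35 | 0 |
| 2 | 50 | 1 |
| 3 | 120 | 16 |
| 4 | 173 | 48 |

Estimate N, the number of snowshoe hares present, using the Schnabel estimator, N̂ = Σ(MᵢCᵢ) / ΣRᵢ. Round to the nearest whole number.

N ≈ 682

Marked at large before each occasion: Mᵢ = Σⱼ<ᵢ (Cⱼ − Rⱼ) → M1=0, M2=35, M3=84, M4=188
Σ MᵢCᵢ = 0·35 + 35·50 + 84·120 + 188·173 = 0 + 1750 + 10080 + 32524 = 44354
Σ Rᵢ = 0 + 1 + 16 + 48 = 65
N̂ = 44354 / 65 ≈ 682.4 → 682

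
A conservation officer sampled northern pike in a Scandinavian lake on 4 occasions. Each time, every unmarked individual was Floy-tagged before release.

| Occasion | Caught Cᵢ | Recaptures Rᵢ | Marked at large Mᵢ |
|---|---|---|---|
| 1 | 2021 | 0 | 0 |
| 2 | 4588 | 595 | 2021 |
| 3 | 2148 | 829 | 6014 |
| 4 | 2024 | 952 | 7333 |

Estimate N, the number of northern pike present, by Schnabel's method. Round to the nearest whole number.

N ≈ 15,586

Σ MᵢCᵢ = 0·2021 + 2021·4588 + 6014·2148 + 7333·2024 = 0 + 9272348 + 12918072 + 14841992 = 37032412
Σ Rᵢ = 0 + 595 + 829 + 952 = 2376
N̂ = 37032412 / 2376 ≈ 15586.0 → 15586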